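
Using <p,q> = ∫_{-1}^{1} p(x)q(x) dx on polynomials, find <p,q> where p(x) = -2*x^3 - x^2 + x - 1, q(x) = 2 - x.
<p,q> = -26/5

Expand the product: p(x)·q(x) = 2*x^4 - 3*x^3 - 3*x^2 + 3*x - 2.
∫_{-1}^{1} of each monomial x^k gives [2/(k+1) if k even, 0 if k odd]. Integrating term-by-term (or equivalently evaluating the antiderivative F(x) = 2*x^5/5 - 3*x^4/4 - x^3 + 3*x^2/2 - 2*x at the endpoints):
  F(1) − F(−1) = -37/20 − (67/20) = -26/5.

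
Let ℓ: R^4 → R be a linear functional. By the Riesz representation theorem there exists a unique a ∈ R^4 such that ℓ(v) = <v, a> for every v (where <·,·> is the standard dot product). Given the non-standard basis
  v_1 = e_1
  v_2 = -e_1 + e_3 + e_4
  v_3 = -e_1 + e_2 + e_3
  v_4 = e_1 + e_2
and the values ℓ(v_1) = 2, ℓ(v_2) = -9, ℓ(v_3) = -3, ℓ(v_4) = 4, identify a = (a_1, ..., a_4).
a = (2, 2, -3, -4)

Write a = (a_1, ..., a_4) in the standard basis. For each basis vector v_i, ℓ(v_i) = <v_i, a> is a linear equation in the a_j's. Collect the n equations into a matrix system V a = ℓ, where row i of V is v_i (expressed in the standard basis). Since V is invertible (lower-triangular with 1s on the diagonal, up to permutation), solve by back-substitution:
  V =
[[1, 0, 0, 0],
 [-1, 0, 1, 1],
 [-1, 1, 1, 0],
 [1, 1, 0, 0]]
  V a = (2, -9, -3, 4)
Solving gives a = (2, 2, -3, -4).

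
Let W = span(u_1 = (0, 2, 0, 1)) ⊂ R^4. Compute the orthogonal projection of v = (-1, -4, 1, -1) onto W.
proj_W(v) = (0, -18/5, 0, -9/5)

Set up U = [u_1 | ... | u_1] ∈ R^(4×1). The projector onto W = col(U) is P = U (U^T U)^(-1) U^T.
Compute U^T U =
  [5],
and U^T v = (-9).
Solve U^T U · c = U^T v for the coefficients: c = (-9/5). The projection is proj_W(v) = U c.
Check: (v - proj_W(v)) · u_1 = 0  (should be 0).
Result: proj_W(v) = (0, -18/5, 0, -9/5).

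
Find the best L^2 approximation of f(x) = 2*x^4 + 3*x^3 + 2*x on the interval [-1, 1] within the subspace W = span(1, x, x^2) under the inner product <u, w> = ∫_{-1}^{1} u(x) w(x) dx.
g(x) = 12*x^2/7 + 19*x/5 - 6/35

The best approximation g ∈ W is the orthogonal projection of f onto W. Writing g = a_0 + a_1 x + a_2 x^2, the coefficients solve the normal equations G · a = b where
  G_{ij} = <φ_i, φ_j> and b_i = <f, φ_i>, with φ_0 = 1, φ_1 = x, φ_2 = x^2.
G =
  [2, 0, 2/3]
  [0, 2/3, 0]
  [2/3, 0, 2/5],
b = (4/5, 38/15, 4/7).
Solving gives a_0 = -6/35, a_1 = 19/5, a_2 = 12/7, so
  g(x) = 12*x^2/7 + 19*x/5 - 6/35.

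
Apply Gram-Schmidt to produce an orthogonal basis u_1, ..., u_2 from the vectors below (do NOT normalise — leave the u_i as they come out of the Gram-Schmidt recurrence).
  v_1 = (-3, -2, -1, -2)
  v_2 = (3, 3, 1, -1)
Orthogonal basis:
  u_1 = (-3, -2, -1, -2)
  u_2 = (2/3, 13/9, 2/9, -23/9)

Apply the Gram-Schmidt recurrence
  u_1 = v_1
  u_i = v_i − Σ_{j<i} ((v_i · u_j) / (u_j · u_j)) · u_j.

Step by step this gives:
  u_1 = (-3, -2, -1, -2)
  u_2 = (2/3, 13/9, 2/9, -23/9)

Orthogonality check:
  u_2 · u_1 = 0 (should be 0)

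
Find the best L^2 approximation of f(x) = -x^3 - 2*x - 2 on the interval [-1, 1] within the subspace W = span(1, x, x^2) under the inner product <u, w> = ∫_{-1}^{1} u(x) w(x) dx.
g(x) = -13*x/5 - 2

The best approximation g ∈ W is the orthogonal projection of f onto W. Writing g = a_0 + a_1 x + a_2 x^2, the coefficients solve the normal equations G · a = b where
  G_{ij} = <φ_i, φ_j> and b_i = <f, φ_i>, with φ_0 = 1, φ_1 = x, φ_2 = x^2.
G =
  [2, 0, 2/3]
  [0, 2/3, 0]
  [2/3, 0, 2/5],
b = (-4, -26/15, -4/3).
Solving gives a_0 = -2, a_1 = -13/5, a_2 = 0, so
  g(x) = -13*x/5 - 2.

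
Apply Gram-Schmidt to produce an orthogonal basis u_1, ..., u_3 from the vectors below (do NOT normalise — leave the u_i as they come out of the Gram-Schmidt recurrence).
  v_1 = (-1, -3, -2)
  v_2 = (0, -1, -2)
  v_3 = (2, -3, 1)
Orthogonal basis:
  u_1 = (-1, -3, -2)
  u_2 = (1/2, 1/2, -1)
  u_3 = (20/7, -10/7, 5/7)

Apply the Gram-Schmidt recurrence
  u_1 = v_1
  u_i = v_i − Σ_{j<i} ((v_i · u_j) / (u_j · u_j)) · u_j.

Step by step this gives:
  u_1 = (-1, -3, -2)
  u_2 = (1/2, 1/2, -1)
  u_3 = (20/7, -10/7, 5/7)

Orthogonality check:
  u_2 · u_1 = 0 (should be 0)
  u_3 · u_1 = 0 (should be 0)
  u_3 · u_2 = 0 (should be 0)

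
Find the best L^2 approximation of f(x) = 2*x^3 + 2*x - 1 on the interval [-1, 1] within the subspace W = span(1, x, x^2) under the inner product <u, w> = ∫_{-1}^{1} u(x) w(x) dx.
g(x) = 16*x/5 - 1

The best approximation g ∈ W is the orthogonal projection of f onto W. Writing g = a_0 + a_1 x + a_2 x^2, the coefficients solve the normal equations G · a = b where
  G_{ij} = <φ_i, φ_j> and b_i = <f, φ_i>, with φ_0 = 1, φ_1 = x, φ_2 = x^2.
G =
  [2, 0, 2/3]
  [0, 2/3, 0]
  [2/3, 0, 2/5],
b = (-2, 32/15, -2/3).
Solving gives a_0 = -1, a_1 = 16/5, a_2 = 0, so
  g(x) = 16*x/5 - 1.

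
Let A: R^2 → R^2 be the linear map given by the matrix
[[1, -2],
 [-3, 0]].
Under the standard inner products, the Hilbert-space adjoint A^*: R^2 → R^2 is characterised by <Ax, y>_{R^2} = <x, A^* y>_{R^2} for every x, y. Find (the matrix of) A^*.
A^* = A^T =
[[1, -3],
 [-2, 0]]

For real matrices with standard dot products, the defining identity <Ax, y> = <x, A^* y> gives (Ax)^T y = x^T (A^*) y, i.e. x^T A^T y = x^T (A^*) y. Since this holds for all x, y, we must have A^* = A^T. Therefore
A^* =
[[1, -3],
 [-2, 0]].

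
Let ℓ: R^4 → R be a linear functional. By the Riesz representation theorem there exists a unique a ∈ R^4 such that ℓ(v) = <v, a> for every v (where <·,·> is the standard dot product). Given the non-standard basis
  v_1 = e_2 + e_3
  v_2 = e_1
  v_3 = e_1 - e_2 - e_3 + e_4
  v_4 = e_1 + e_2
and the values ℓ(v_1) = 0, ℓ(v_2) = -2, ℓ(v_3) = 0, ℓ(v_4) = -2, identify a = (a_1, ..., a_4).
a = (-2, 0, 0, 2)

Write a = (a_1, ..., a_4) in the standard basis. For each basis vector v_i, ℓ(v_i) = <v_i, a> is a linear equation in the a_j's. Collect the n equations into a matrix system V a = ℓ, where row i of V is v_i (expressed in the standard basis). Since V is invertible (lower-triangular with 1s on the diagonal, up to permutation), solve by back-substitution:
  V =
[[0, 1, 1, 0],
 [1, 0, 0, 0],
 [1, -1, -1, 1],
 [1, 1, 0, 0]]
  V a = (0, -2, 0, -2)
Solving gives a = (-2, 0, 0, 2).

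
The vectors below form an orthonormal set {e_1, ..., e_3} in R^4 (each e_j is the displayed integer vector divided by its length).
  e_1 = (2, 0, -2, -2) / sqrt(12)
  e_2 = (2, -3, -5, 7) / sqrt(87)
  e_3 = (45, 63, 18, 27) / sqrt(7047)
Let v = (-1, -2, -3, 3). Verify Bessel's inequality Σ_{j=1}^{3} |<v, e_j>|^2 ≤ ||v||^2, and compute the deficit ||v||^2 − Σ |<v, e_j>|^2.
Σ |<v, e_j>|^2 = 65/3; ||v||^2 = 23; deficit = 4/3

Write each e_j = u_j / sqrt(<u_j, u_j>) where u_j is the displayed integer vector. Then <v, e_j> = <v, u_j> / sqrt(<u_j, u_j>), so |<v, e_j>|^2 = <v, u_j>^2 / <u_j, u_j>.
Coefficients: <v, e_1> = -2/sqrt(12), <v, e_2> = 40/sqrt(87), <v, e_3> = -144/sqrt(7047).
Square and sum: Σ |<v, e_j>|^2 = 65/3.
Compute ||v||^2 = v·v = 23.
Deficit = 23 − 65/3 = 4/3 ≥ 0, confirming Bessel's inequality. (The deficit equals ||v − Σ <v,e_j> e_j||^2, the squared distance from v to span{e_j}.)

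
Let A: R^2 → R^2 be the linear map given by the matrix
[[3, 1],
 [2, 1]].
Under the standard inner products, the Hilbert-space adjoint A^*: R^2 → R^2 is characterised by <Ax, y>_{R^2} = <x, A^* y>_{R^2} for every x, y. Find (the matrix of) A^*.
A^* = A^T =
[[3, 2],
 [1, 1]]

For real matrices with standard dot products, the defining identity <Ax, y> = <x, A^* y> gives (Ax)^T y = x^T (A^*) y, i.e. x^T A^T y = x^T (A^*) y. Since this holds for all x, y, we must have A^* = A^T. Therefore
A^* =
[[3, 2],
 [1, 1]].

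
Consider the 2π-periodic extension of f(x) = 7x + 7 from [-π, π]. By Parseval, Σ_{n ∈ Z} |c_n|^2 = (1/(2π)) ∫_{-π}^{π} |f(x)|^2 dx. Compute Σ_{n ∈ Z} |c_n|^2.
Σ |c_n|^2 = 49π^2/3 + 49

Expand and integrate term by term over [-π, π]:
  ∫ (7x)^2 dx = 49·(2π^3/3); ∫ 2·7·(7)·x dx = 0 (odd integrand); ∫ 7^2 dx = 49·2π.
So (1/(2π)) ∫_{-π}^{π} (7x + 7)^2 dx = 49π^2/3 + 49 = 49π^2/3 + 49.
Parseval ⇒ Σ |c_n|^2 = 49π^2/3 + 49.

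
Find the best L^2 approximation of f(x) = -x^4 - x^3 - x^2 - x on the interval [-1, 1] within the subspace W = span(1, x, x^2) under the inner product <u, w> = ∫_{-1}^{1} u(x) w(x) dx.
g(x) = -13*x^2/7 - 8*x/5 + 3/35

The best approximation g ∈ W is the orthogonal projection of f onto W. Writing g = a_0 + a_1 x + a_2 x^2, the coefficients solve the normal equations G · a = b where
  G_{ij} = <φ_i, φ_j> and b_i = <f, φ_i>, with φ_0 = 1, φ_1 = x, φ_2 = x^2.
G =
  [2, 0, 2/3]
  [0, 2/3, 0]
  [2/3, 0, 2/5],
b = (-16/15, -16/15, -24/35).
Solving gives a_0 = 3/35, a_1 = -8/5, a_2 = -13/7, so
  g(x) = -13*x^2/7 - 8*x/5 + 3/35.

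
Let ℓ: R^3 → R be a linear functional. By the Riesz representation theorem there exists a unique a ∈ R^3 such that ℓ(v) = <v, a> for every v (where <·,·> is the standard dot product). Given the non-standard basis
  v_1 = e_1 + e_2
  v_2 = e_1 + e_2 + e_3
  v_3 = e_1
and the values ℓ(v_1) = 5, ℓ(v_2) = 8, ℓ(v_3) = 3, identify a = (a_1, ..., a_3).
a = (3, 2, 3)

Write a = (a_1, ..., a_3) in the standard basis. For each basis vector v_i, ℓ(v_i) = <v_i, a> is a linear equation in the a_j's. Collect the n equations into a matrix system V a = ℓ, where row i of V is v_i (expressed in the standard basis). Since V is invertible (lower-triangular with 1s on the diagonal, up to permutation), solve by back-substitution:
  V =
[[1, 1, 0],
 [1, 1, 1],
 [1, 0, 0]]
  V a = (5, 8, 3)
Solving gives a = (3, 2, 3).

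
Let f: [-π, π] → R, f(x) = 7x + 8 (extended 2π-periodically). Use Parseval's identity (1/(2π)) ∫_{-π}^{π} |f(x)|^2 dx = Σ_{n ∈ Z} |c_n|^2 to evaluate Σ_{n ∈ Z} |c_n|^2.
Σ |c_n|^2 = 49π^2/3 + 64

Expand and integrate term by term over [-π, π]:
  ∫ (7x)^2 dx = 49·(2π^3/3); ∫ 2·7·(8)·x dx = 0 (odd integrand); ∫ 8^2 dx = 64·2π.
So (1/(2π)) ∫_{-π}^{π} (7x + 8)^2 dx = 49π^2/3 + 64 = 49π^2/3 + 64.
Parseval ⇒ Σ |c_n|^2 = 49π^2/3 + 64.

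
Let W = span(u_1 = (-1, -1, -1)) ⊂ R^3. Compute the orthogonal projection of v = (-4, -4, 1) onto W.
proj_W(v) = (-7/3, -7/3, -7/3)

Set up U = [u_1 | ... | u_1] ∈ R^(3×1). The projector onto W = col(U) is P = U (U^T U)^(-1) U^T.
Compute U^T U =
  [3],
and U^T v = (7).
Solve U^T U · c = U^T v for the coefficients: c = (7/3). The projection is proj_W(v) = U c.
Check: (v - proj_W(v)) · u_1 = 0  (should be 0).
Result: proj_W(v) = (-7/3, -7/3, -7/3).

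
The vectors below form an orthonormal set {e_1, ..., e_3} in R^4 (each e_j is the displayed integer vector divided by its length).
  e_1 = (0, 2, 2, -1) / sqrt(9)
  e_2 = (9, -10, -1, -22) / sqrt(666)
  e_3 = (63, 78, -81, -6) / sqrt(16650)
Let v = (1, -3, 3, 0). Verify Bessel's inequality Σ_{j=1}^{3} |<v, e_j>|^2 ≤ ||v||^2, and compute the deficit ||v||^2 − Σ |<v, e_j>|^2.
Σ |<v, e_j>|^2 = 306/25; ||v||^2 = 19; deficit = 169/25

Write each e_j = u_j / sqrt(<u_j, u_j>) where u_j is the displayed integer vector. Then <v, e_j> = <v, u_j> / sqrt(<u_j, u_j>), so |<v, e_j>|^2 = <v, u_j>^2 / <u_j, u_j>.
Coefficients: <v, e_1> = 0/sqrt(9), <v, e_2> = 36/sqrt(666), <v, e_3> = -414/sqrt(16650).
Square and sum: Σ |<v, e_j>|^2 = 306/25.
Compute ||v||^2 = v·v = 19.
Deficit = 19 − 306/25 = 169/25 ≥ 0, confirming Bessel's inequality. (The deficit equals ||v − Σ <v,e_j> e_j||^2, the squared distance from v to span{e_j}.)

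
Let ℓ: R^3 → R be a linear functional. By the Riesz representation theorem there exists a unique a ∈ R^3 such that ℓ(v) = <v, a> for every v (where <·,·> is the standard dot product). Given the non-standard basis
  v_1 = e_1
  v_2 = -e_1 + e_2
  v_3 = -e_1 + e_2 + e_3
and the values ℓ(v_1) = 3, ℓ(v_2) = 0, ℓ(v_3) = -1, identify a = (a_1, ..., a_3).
a = (3, 3, -1)

Write a = (a_1, ..., a_3) in the standard basis. For each basis vector v_i, ℓ(v_i) = <v_i, a> is a linear equation in the a_j's. Collect the n equations into a matrix system V a = ℓ, where row i of V is v_i (expressed in the standard basis). Since V is invertible (lower-triangular with 1s on the diagonal, up to permutation), solve by back-substitution:
  V =
[[1, 0, 0],
 [-1, 1, 0],
 [-1, 1, 1]]
  V a = (3, 0, -1)
Solving gives a = (3, 3, -1).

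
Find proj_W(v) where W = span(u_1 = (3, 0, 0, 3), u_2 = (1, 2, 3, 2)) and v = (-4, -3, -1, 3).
proj_W(v) = (-8/27, -22/27, -11/9, -19/27)

Set up U = [u_1 | ... | u_2] ∈ R^(4×2). The projector onto W = col(U) is P = U (U^T U)^(-1) U^T.
Compute U^T U =
  [18, 9]
  [9, 18],
and U^T v = (-3, -7).
Solve U^T U · c = U^T v for the coefficients: c = (1/27, -11/27). The projection is proj_W(v) = U c.
Check: (v - proj_W(v)) · u_1 = 0  (should be 0).
Check: (v - proj_W(v)) · u_2 = 0  (should be 0).
Result: proj_W(v) = (-8/27, -22/27, -11/9, -19/27).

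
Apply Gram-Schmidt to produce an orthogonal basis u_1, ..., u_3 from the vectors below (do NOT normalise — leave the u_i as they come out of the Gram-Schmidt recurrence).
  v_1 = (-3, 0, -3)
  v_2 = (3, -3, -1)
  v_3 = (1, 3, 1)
Orthogonal basis:
  u_1 = (-3, 0, -3)
  u_2 = (2, -3, -2)
  u_3 = (18/17, 24/17, -18/17)

Apply the Gram-Schmidt recurrence
  u_1 = v_1
  u_i = v_i − Σ_{j<i} ((v_i · u_j) / (u_j · u_j)) · u_j.

Step by step this gives:
  u_1 = (-3, 0, -3)
  u_2 = (2, -3, -2)
  u_3 = (18/17, 24/17, -18/17)

Orthogonality check:
  u_2 · u_1 = 0 (should be 0)
  u_3 · u_1 = 0 (should be 0)
  u_3 · u_2 = 0 (should be 0)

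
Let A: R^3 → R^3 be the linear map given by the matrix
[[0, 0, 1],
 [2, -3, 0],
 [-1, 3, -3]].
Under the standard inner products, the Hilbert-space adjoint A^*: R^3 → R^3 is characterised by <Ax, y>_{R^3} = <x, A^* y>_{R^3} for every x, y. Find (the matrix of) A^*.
A^* = A^T =
[[0, 2, -1],
 [0, -3, 3],
 [1, 0, -3]]

For real matrices with standard dot products, the defining identity <Ax, y> = <x, A^* y> gives (Ax)^T y = x^T (A^*) y, i.e. x^T A^T y = x^T (A^*) y. Since this holds for all x, y, we must have A^* = A^T. Therefore
A^* =
[[0, 2, -1],
 [0, -3, 3],
 [1, 0, -3]].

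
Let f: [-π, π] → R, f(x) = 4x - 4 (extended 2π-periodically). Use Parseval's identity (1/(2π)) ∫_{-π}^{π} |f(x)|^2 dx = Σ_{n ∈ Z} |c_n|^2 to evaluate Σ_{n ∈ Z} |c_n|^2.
Σ |c_n|^2 = 16π^2/3 + 16

Expand and integrate term by term over [-π, π]:
  ∫ (4x)^2 dx = 16·(2π^3/3); ∫ 2·4·(-4)·x dx = 0 (odd integrand); ∫ (-4)^2 dx = 16·2π.
So (1/(2π)) ∫_{-π}^{π} (4x - 4)^2 dx = 16π^2/3 + 16 = 16π^2/3 + 16.
Parseval ⇒ Σ |c_n|^2 = 16π^2/3 + 16.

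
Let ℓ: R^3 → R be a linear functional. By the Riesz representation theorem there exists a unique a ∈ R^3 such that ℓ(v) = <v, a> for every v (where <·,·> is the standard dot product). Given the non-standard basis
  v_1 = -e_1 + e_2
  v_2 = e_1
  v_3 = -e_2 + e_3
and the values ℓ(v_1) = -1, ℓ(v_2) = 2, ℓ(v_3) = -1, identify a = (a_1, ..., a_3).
a = (2, 1, 0)

Write a = (a_1, ..., a_3) in the standard basis. For each basis vector v_i, ℓ(v_i) = <v_i, a> is a linear equation in the a_j's. Collect the n equations into a matrix system V a = ℓ, where row i of V is v_i (expressed in the standard basis). Since V is invertible (lower-triangular with 1s on the diagonal, up to permutation), solve by back-substitution:
  V =
[[-1, 1, 0],
 [1, 0, 0],
 [0, -1, 1]]
  V a = (-1, 2, -1)
Solving gives a = (2, 1, 0).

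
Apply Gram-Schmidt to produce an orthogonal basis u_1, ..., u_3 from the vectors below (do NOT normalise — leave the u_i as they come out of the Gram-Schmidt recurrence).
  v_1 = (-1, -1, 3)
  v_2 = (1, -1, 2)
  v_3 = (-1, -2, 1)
Orthogonal basis:
  u_1 = (-1, -1, 3)
  u_2 = (17/11, -5/11, 4/11)
  u_3 = (-3/10, -3/2, -3/5)

Apply the Gram-Schmidt recurrence
  u_1 = v_1
  u_i = v_i − Σ_{j<i} ((v_i · u_j) / (u_j · u_j)) · u_j.

Step by step this gives:
  u_1 = (-1, -1, 3)
  u_2 = (17/11, -5/11, 4/11)
  u_3 = (-3/10, -3/2, -3/5)

Orthogonality check:
  u_2 · u_1 = 0 (should be 0)
  u_3 · u_1 = 0 (should be 0)
  u_3 · u_2 = 0 (should be 0)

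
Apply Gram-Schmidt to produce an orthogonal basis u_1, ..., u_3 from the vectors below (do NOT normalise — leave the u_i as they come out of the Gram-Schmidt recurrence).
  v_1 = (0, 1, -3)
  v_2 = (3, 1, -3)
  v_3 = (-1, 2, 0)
Orthogonal basis:
  u_1 = (0, 1, -3)
  u_2 = (3, 0, 0)
  u_3 = (0, 9/5, 3/5)

Apply the Gram-Schmidt recurrence
  u_1 = v_1
  u_i = v_i − Σ_{j<i} ((v_i · u_j) / (u_j · u_j)) · u_j.

Step by step this gives:
  u_1 = (0, 1, -3)
  u_2 = (3, 0, 0)
  u_3 = (0, 9/5, 3/5)

Orthogonality check:
  u_2 · u_1 = 0 (should be 0)
  u_3 · u_1 = 0 (should be 0)
  u_3 · u_2 = 0 (should be 0)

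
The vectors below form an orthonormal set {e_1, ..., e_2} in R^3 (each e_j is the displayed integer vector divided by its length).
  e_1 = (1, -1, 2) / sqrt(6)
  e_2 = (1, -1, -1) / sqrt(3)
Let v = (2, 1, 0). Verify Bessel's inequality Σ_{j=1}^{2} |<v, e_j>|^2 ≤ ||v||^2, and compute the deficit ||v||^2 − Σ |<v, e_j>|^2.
Σ |<v, e_j>|^2 = 1/2; ||v||^2 = 5; deficit = 9/2

Write each e_j = u_j / sqrt(<u_j, u_j>) where u_j is the displayed integer vector. Then <v, e_j> = <v, u_j> / sqrt(<u_j, u_j>), so |<v, e_j>|^2 = <v, u_j>^2 / <u_j, u_j>.
Coefficients: <v, e_1> = 1/sqrt(6), <v, e_2> = 1/sqrt(3).
Square and sum: Σ |<v, e_j>|^2 = 1/2.
Compute ||v||^2 = v·v = 5.
Deficit = 5 − 1/2 = 9/2 ≥ 0, confirming Bessel's inequality. (The deficit equals ||v − Σ <v,e_j> e_j||^2, the squared distance from v to span{e_j}.)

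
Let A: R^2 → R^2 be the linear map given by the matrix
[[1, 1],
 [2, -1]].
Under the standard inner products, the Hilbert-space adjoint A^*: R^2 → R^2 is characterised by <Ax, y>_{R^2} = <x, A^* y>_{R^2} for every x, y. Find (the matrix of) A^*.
A^* = A^T =
[[1, 2],
 [1, -1]]

For real matrices with standard dot products, the defining identity <Ax, y> = <x, A^* y> gives (Ax)^T y = x^T (A^*) y, i.e. x^T A^T y = x^T (A^*) y. Since this holds for all x, y, we must have A^* = A^T. Therefore
A^* =
[[1, 2],
 [1, -1]].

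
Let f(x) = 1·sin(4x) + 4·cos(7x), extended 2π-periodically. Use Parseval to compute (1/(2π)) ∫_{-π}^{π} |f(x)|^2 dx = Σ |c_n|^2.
Σ |c_n|^2 = 17/2

Expand |f|^2 and use orthogonality of {sin(nx), cos(mx)} on [-π, π]:
  ∫_{-π}^{π} sin(nx)^2 dx = π, ∫ cos(mx)^2 dx = π, and cross terms integrate to 0.
So ∫_{-π}^{π} f(x)^2 dx = 1^2 · π + 4^2 · π = (1 + 16)π.
Divide by 2π: (1 + 16)/2 = 17/2.
By Parseval, this equals Σ |c_n|^2.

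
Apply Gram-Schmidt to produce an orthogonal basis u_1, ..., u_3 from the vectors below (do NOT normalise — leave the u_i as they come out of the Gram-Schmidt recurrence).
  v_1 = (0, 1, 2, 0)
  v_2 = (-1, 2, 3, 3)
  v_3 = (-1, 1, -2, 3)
Orthogonal basis:
  u_1 = (0, 1, 2, 0)
  u_2 = (-1, 2/5, -1/5, 3)
  u_3 = (1/17, 20/17, -10/17, -3/17)

Apply the Gram-Schmidt recurrence
  u_1 = v_1
  u_i = v_i − Σ_{j<i} ((v_i · u_j) / (u_j · u_j)) · u_j.

Step by step this gives:
  u_1 = (0, 1, 2, 0)
  u_2 = (-1, 2/5, -1/5, 3)
  u_3 = (1/17, 20/17, -10/17, -3/17)

Orthogonality check:
  u_2 · u_1 = 0 (should be 0)
  u_3 · u_1 = 0 (should be 0)
  u_3 · u_2 = 0 (should be 0)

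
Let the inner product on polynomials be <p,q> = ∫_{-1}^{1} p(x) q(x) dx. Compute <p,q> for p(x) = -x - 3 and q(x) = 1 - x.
<p,q> = -16/3

Expand the product: p(x)·q(x) = x^2 + 2*x - 3.
∫_{-1}^{1} of each monomial x^k gives [2/(k+1) if k even, 0 if k odd]. Integrating term-by-term (or equivalently evaluating the antiderivative F(x) = x^3/3 + x^2 - 3*x at the endpoints):
  F(1) − F(−1) = -5/3 − (11/3) = -16/3.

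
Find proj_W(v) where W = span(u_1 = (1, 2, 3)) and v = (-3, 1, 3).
proj_W(v) = (4/7, 8/7, 12/7)

Set up U = [u_1 | ... | u_1] ∈ R^(3×1). The projector onto W = col(U) is P = U (U^T U)^(-1) U^T.
Compute U^T U =
  [14],
and U^T v = (8).
Solve U^T U · c = U^T v for the coefficients: c = (4/7). The projection is proj_W(v) = U c.
Check: (v - proj_W(v)) · u_1 = 0  (should be 0).
Result: proj_W(v) = (4/7, 8/7, 12/7).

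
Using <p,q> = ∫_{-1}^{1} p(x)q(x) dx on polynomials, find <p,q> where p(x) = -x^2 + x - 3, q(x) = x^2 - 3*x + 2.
<p,q> = -266/15

Expand the product: p(x)·q(x) = -x^4 + 4*x^3 - 8*x^2 + 11*x - 6.
∫_{-1}^{1} of each monomial x^k gives [2/(k+1) if k even, 0 if k odd]. Integrating term-by-term (or equivalently evaluating the antiderivative F(x) = -x^5/5 + x^4 - 8*x^3/3 + 11*x^2/2 - 6*x at the endpoints):
  F(1) − F(−1) = -71/30 − (461/30) = -266/15.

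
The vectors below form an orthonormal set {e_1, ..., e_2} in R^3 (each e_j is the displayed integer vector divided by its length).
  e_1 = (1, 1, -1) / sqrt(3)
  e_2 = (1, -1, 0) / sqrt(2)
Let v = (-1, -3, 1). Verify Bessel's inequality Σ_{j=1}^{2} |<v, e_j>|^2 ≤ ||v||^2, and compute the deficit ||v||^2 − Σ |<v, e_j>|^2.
Σ |<v, e_j>|^2 = 31/3; ||v||^2 = 11; deficit = 2/3

Write each e_j = u_j / sqrt(<u_j, u_j>) where u_j is the displayed integer vector. Then <v, e_j> = <v, u_j> / sqrt(<u_j, u_j>), so |<v, e_j>|^2 = <v, u_j>^2 / <u_j, u_j>.
Coefficients: <v, e_1> = -5/sqrt(3), <v, e_2> = 2/sqrt(2).
Square and sum: Σ |<v, e_j>|^2 = 31/3.
Compute ||v||^2 = v·v = 11.
Deficit = 11 − 31/3 = 2/3 ≥ 0, confirming Bessel's inequality. (The deficit equals ||v − Σ <v,e_j> e_j||^2, the squared distance from v to span{e_j}.)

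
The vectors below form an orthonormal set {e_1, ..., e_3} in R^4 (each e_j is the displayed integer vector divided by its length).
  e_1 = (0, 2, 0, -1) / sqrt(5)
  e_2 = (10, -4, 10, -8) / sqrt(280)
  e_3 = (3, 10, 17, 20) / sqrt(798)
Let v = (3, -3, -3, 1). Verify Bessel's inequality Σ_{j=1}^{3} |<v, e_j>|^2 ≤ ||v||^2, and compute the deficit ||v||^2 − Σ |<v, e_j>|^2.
Σ |<v, e_j>|^2 = 755/57; ||v||^2 = 28; deficit = 841/57

Write each e_j = u_j / sqrt(<u_j, u_j>) where u_j is the displayed integer vector. Then <v, e_j> = <v, u_j> / sqrt(<u_j, u_j>), so |<v, e_j>|^2 = <v, u_j>^2 / <u_j, u_j>.
Coefficients: <v, e_1> = -7/sqrt(5), <v, e_2> = 4/sqrt(280), <v, e_3> = -52/sqrt(798).
Square and sum: Σ |<v, e_j>|^2 = 755/57.
Compute ||v||^2 = v·v = 28.
Deficit = 28 − 755/57 = 841/57 ≥ 0, confirming Bessel's inequality. (The deficit equals ||v − Σ <v,e_j> e_j||^2, the squared distance from v to span{e_j}.)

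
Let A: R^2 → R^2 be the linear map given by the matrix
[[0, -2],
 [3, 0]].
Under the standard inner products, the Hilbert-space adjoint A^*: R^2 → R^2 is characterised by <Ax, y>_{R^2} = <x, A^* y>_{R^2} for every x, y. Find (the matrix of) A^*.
A^* = A^T =
[[0, 3],
 [-2, 0]]

For real matrices with standard dot products, the defining identity <Ax, y> = <x, A^* y> gives (Ax)^T y = x^T (A^*) y, i.e. x^T A^T y = x^T (A^*) y. Since this holds for all x, y, we must have A^* = A^T. Therefore
A^* =
[[0, 3],
 [-2, 0]].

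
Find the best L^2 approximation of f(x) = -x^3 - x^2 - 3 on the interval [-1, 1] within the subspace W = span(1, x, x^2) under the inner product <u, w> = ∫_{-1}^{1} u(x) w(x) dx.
g(x) = -x^2 - 3*x/5 - 3

The best approximation g ∈ W is the orthogonal projection of f onto W. Writing g = a_0 + a_1 x + a_2 x^2, the coefficients solve the normal equations G · a = b where
  G_{ij} = <φ_i, φ_j> and b_i = <f, φ_i>, with φ_0 = 1, φ_1 = x, φ_2 = x^2.
G =
  [2, 0, 2/3]
  [0, 2/3, 0]
  [2/3, 0, 2/5],
b = (-20/3, -2/5, -12/5).
Solving gives a_0 = -3, a_1 = -3/5, a_2 = -1, so
  g(x) = -x^2 - 3*x/5 - 3.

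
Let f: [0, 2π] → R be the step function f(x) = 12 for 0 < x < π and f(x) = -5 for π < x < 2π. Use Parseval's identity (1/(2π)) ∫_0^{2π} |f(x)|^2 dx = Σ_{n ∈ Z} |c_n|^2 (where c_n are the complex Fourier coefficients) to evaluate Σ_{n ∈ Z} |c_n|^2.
Σ |c_n|^2 = 169/2

Parseval equates the L^2 energy of f (normalised by 1/(2π)) with the ℓ^2 sum of its Fourier coefficients: (1/(2π)) ∫_0^{2π} |f|^2 = Σ |c_n|^2.
Compute the left side: (1/(2π)) [∫_0^π 12^2 dx + ∫_π^{2π} (-5)^2 dx] = (1/(2π)) · (144π + 25π) = (144 + 25)/2 = 169/2.
So Σ_{n ∈ Z} |c_n|^2 = 169/2.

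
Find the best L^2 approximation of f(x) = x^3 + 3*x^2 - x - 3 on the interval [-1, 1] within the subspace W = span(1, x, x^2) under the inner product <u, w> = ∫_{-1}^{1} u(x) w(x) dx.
g(x) = 3*x^2 - 2*x/5 - 3

The best approximation g ∈ W is the orthogonal projection of f onto W. Writing g = a_0 + a_1 x + a_2 x^2, the coefficients solve the normal equations G · a = b where
  G_{ij} = <φ_i, φ_j> and b_i = <f, φ_i>, with φ_0 = 1, φ_1 = x, φ_2 = x^2.
G =
  [2, 0, 2/3]
  [0, 2/3, 0]
  [2/3, 0, 2/5],
b = (-4, -4/15, -4/5).
Solving gives a_0 = -3, a_1 = -2/5, a_2 = 3, so
  g(x) = 3*x^2 - 2*x/5 - 3.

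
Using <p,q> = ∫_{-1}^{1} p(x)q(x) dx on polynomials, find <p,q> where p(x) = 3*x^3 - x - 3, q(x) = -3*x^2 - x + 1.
<p,q> = -8/15

Expand the product: p(x)·q(x) = -9*x^5 - 3*x^4 + 6*x^3 + 10*x^2 + 2*x - 3.
∫_{-1}^{1} of each monomial x^k gives [2/(k+1) if k even, 0 if k odd]. Integrating term-by-term (or equivalently evaluating the antiderivative F(x) = -3*x^6/2 - 3*x^5/5 + 3*x^4/2 + 10*x^3/3 + x^2 - 3*x at the endpoints):
  F(1) − F(−1) = 11/15 − (19/15) = -8/15.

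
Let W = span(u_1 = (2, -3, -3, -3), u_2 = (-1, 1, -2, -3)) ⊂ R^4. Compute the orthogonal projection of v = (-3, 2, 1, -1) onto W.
proj_W(v) = (-786/365, 1026/365, 108/365, -198/365)

Set up U = [u_1 | ... | u_2] ∈ R^(4×2). The projector onto W = col(U) is P = U (U^T U)^(-1) U^T.
Compute U^T U =
  [31, 10]
  [10, 15],
and U^T v = (-12, 6).
Solve U^T U · c = U^T v for the coefficients: c = (-48/73, 306/365). The projection is proj_W(v) = U c.
Check: (v - proj_W(v)) · u_1 = 0  (should be 0).
Check: (v - proj_W(v)) · u_2 = 0  (should be 0).
Result: proj_W(v) = (-786/365, 1026/365, 108/365, -198/365).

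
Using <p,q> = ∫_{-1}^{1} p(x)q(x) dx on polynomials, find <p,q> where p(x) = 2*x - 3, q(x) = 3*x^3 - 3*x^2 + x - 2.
<p,q> = 326/15

Expand the product: p(x)·q(x) = 6*x^4 - 15*x^3 + 11*x^2 - 7*x + 6.
∫_{-1}^{1} of each monomial x^k gives [2/(k+1) if k even, 0 if k odd]. Integrating term-by-term (or equivalently evaluating the antiderivative F(x) = 6*x^5/5 - 15*x^4/4 + 11*x^3/3 - 7*x^2/2 + 6*x at the endpoints):
  F(1) − F(−1) = 217/60 − (-1087/60) = 326/15.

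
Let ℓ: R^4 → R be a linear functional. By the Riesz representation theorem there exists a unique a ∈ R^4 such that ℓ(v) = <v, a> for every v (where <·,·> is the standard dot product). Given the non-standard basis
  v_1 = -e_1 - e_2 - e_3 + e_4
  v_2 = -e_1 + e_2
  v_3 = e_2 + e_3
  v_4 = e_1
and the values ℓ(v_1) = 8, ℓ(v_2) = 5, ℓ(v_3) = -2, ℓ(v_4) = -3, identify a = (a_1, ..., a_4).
a = (-3, 2, -4, 3)

Write a = (a_1, ..., a_4) in the standard basis. For each basis vector v_i, ℓ(v_i) = <v_i, a> is a linear equation in the a_j's. Collect the n equations into a matrix system V a = ℓ, where row i of V is v_i (expressed in the standard basis). Since V is invertible (lower-triangular with 1s on the diagonal, up to permutation), solve by back-substitution:
  V =
[[-1, -1, -1, 1],
 [-1, 1, 0, 0],
 [0, 1, 1, 0],
 [1, 0, 0, 0]]
  V a = (8, 5, -2, -3)
Solving gives a = (-3, 2, -4, 3).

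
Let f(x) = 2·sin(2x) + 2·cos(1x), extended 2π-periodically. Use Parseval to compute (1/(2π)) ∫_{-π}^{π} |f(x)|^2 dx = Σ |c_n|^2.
Σ |c_n|^2 = 4

Expand |f|^2 and use orthogonality of {sin(nx), cos(mx)} on [-π, π]:
  ∫_{-π}^{π} sin(nx)^2 dx = π, ∫ cos(mx)^2 dx = π, and cross terms integrate to 0.
So ∫_{-π}^{π} f(x)^2 dx = 2^2 · π + 2^2 · π = (4 + 4)π.
Divide by 2π: (4 + 4)/2 = 4.
By Parseval, this equals Σ |c_n|^2.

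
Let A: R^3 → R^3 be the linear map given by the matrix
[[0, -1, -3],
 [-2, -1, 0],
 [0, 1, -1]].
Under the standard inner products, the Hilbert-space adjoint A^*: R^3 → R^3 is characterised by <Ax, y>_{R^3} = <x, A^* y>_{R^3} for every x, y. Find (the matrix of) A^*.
A^* = A^T =
[[0, -2, 0],
 [-1, -1, 1],
 [-3, 0, -1]]

For real matrices with standard dot products, the defining identity <Ax, y> = <x, A^* y> gives (Ax)^T y = x^T (A^*) y, i.e. x^T A^T y = x^T (A^*) y. Since this holds for all x, y, we must have A^* = A^T. Therefore
A^* =
[[0, -2, 0],
 [-1, -1, 1],
 [-3, 0, -1]].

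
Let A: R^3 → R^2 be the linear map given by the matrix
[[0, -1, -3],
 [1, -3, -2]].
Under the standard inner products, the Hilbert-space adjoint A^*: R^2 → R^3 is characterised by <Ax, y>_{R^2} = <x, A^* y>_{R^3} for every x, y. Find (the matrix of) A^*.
A^* = A^T =
[[0, 1],
 [-1, -3],
 [-3, -2]]

For real matrices with standard dot products, the defining identity <Ax, y> = <x, A^* y> gives (Ax)^T y = x^T (A^*) y, i.e. x^T A^T y = x^T (A^*) y. Since this holds for all x, y, we must have A^* = A^T. Therefore
A^* =
[[0, 1],
 [-1, -3],
 [-3, -2]].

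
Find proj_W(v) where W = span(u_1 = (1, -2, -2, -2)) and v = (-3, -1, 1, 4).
proj_W(v) = (-11/13, 22/13, 22/13, 22/13)

Set up U = [u_1 | ... | u_1] ∈ R^(4×1). The projector onto W = col(U) is P = U (U^T U)^(-1) U^T.
Compute U^T U =
  [13],
and U^T v = (-11).
Solve U^T U · c = U^T v for the coefficients: c = (-11/13). The projection is proj_W(v) = U c.
Check: (v - proj_W(v)) · u_1 = 0  (should be 0).
Result: proj_W(v) = (-11/13, 22/13, 22/13, 22/13).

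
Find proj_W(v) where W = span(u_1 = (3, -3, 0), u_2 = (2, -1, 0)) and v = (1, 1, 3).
proj_W(v) = (1, 1, 0)

Set up U = [u_1 | ... | u_2] ∈ R^(3×2). The projector onto W = col(U) is P = U (U^T U)^(-1) U^T.
Compute U^T U =
  [18, 9]
  [9, 5],
and U^T v = (0, 1).
Solve U^T U · c = U^T v for the coefficients: c = (-1, 2). The projection is proj_W(v) = U c.
Check: (v - proj_W(v)) · u_1 = 0  (should be 0).
Check: (v - proj_W(v)) · u_2 = 0  (should be 0).
Result: proj_W(v) = (1, 1, 0).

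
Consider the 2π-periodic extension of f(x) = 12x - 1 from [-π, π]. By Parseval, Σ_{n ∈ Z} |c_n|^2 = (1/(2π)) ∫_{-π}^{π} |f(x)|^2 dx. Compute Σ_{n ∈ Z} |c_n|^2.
Σ |c_n|^2 = 48π^2 + 1

Expand and integrate term by term over [-π, π]:
  ∫ (12x)^2 dx = 144·(2π^3/3); ∫ 2·12·(-1)·x dx = 0 (odd integrand); ∫ (-1)^2 dx = 1·2π.
So (1/(2π)) ∫_{-π}^{π} (12x - 1)^2 dx = 144π^2/3 + 1 = 48π^2 + 1.
Parseval ⇒ Σ |c_n|^2 = 48π^2 + 1.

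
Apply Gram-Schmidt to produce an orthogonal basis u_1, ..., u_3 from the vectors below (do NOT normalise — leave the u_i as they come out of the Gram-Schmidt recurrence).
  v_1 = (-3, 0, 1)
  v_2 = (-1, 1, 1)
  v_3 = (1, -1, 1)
Orthogonal basis:
  u_1 = (-3, 0, 1)
  u_2 = (1/5, 1, 3/5)
  u_3 = (3/7, -6/7, 9/7)

Apply the Gram-Schmidt recurrence
  u_1 = v_1
  u_i = v_i − Σ_{j<i} ((v_i · u_j) / (u_j · u_j)) · u_j.

Step by step this gives:
  u_1 = (-3, 0, 1)
  u_2 = (1/5, 1, 3/5)
  u_3 = (3/7, -6/7, 9/7)

Orthogonality check:
  u_2 · u_1 = 0 (should be 0)
  u_3 · u_1 = 0 (should be 0)
  u_3 · u_2 = 0 (should be 0)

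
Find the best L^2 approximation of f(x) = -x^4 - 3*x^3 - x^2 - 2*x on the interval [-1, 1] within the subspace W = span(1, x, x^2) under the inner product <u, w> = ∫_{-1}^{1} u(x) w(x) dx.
g(x) = -13*x^2/7 - 19*x/5 + 3/35

The best approximation g ∈ W is the orthogonal projection of f onto W. Writing g = a_0 + a_1 x + a_2 x^2, the coefficients solve the normal equations G · a = b where
  G_{ij} = <φ_i, φ_j> and b_i = <f, φ_i>, with φ_0 = 1, φ_1 = x, φ_2 = x^2.
G =
  [2, 0, 2/3]
  [0, 2/3, 0]
  [2/3, 0, 2/5],
b = (-16/15, -38/15, -24/35).
Solving gives a_0 = 3/35, a_1 = -19/5, a_2 = -13/7, so
  g(x) = -13*x^2/7 - 19*x/5 + 3/35.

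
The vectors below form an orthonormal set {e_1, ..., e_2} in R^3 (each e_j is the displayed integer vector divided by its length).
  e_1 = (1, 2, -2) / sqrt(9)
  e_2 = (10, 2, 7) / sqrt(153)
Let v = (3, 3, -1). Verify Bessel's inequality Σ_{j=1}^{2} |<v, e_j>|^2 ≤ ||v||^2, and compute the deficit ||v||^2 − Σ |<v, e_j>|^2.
Σ |<v, e_j>|^2 = 322/17; ||v||^2 = 19; deficit = 1/17

Write each e_j = u_j / sqrt(<u_j, u_j>) where u_j is the displayed integer vector. Then <v, e_j> = <v, u_j> / sqrt(<u_j, u_j>), so |<v, e_j>|^2 = <v, u_j>^2 / <u_j, u_j>.
Coefficients: <v, e_1> = 11/sqrt(9), <v, e_2> = 29/sqrt(153).
Square and sum: Σ |<v, e_j>|^2 = 322/17.
Compute ||v||^2 = v·v = 19.
Deficit = 19 − 322/17 = 1/17 ≥ 0, confirming Bessel's inequality. (The deficit equals ||v − Σ <v,e_j> e_j||^2, the squared distance from v to span{e_j}.)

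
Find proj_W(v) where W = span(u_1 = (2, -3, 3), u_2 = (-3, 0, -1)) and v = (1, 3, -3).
proj_W(v) = (112/139, 480/139, -336/139)

Set up U = [u_1 | ... | u_2] ∈ R^(3×2). The projector onto W = col(U) is P = U (U^T U)^(-1) U^T.
Compute U^T U =
  [22, -9]
  [-9, 10],
and U^T v = (-16, 0).
Solve U^T U · c = U^T v for the coefficients: c = (-160/139, -144/139). The projection is proj_W(v) = U c.
Check: (v - proj_W(v)) · u_1 = 0  (should be 0).
Check: (v - proj_W(v)) · u_2 = 0  (should be 0).
Result: proj_W(v) = (112/139, 480/139, -336/139).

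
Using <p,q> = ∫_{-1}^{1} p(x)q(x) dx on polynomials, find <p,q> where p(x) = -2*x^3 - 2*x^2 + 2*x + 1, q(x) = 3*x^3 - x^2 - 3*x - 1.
<p,q> = -152/105

Expand the product: p(x)·q(x) = -6*x^6 - 4*x^5 + 14*x^4 + 9*x^3 - 5*x^2 - 5*x - 1.
∫_{-1}^{1} of each monomial x^k gives [2/(k+1) if k even, 0 if k odd]. Integrating term-by-term (or equivalently evaluating the antiderivative F(x) = -6*x^7/7 - 2*x^6/3 + 14*x^5/5 + 9*x^4/4 - 5*x^3/3 - 5*x^2/2 - x at the endpoints):
  F(1) − F(−1) = -689/420 − (-27/140) = -152/105.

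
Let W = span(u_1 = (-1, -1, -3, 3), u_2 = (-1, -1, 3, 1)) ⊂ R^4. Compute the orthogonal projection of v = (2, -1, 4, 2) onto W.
proj_W(v) = (-25/28, -25/28, 99/28, 17/28)

Set up U = [u_1 | ... | u_2] ∈ R^(4×2). The projector onto W = col(U) is P = U (U^T U)^(-1) U^T.
Compute U^T U =
  [20, -4]
  [-4, 12],
and U^T v = (-7, 13).
Solve U^T U · c = U^T v for the coefficients: c = (-1/7, 29/28). The projection is proj_W(v) = U c.
Check: (v - proj_W(v)) · u_1 = 0  (should be 0).
Check: (v - proj_W(v)) · u_2 = 0  (should be 0).
Result: proj_W(v) = (-25/28, -25/28, 99/28, 17/28).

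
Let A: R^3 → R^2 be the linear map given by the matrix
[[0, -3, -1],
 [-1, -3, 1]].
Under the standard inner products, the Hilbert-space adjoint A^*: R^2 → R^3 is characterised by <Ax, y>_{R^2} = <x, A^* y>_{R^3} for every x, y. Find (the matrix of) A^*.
A^* = A^T =
[[0, -1],
 [-3, -3],
 [-1, 1]]

For real matrices with standard dot products, the defining identity <Ax, y> = <x, A^* y> gives (Ax)^T y = x^T (A^*) y, i.e. x^T A^T y = x^T (A^*) y. Since this holds for all x, y, we must have A^* = A^T. Therefore
A^* =
[[0, -1],
 [-3, -3],
 [-1, 1]].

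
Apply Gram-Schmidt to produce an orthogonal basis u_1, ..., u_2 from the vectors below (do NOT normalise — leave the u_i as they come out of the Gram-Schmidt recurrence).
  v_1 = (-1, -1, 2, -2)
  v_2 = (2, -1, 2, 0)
Orthogonal basis:
  u_1 = (-1, -1, 2, -2)
  u_2 = (23/10, -7/10, 7/5, 3/5)

Apply the Gram-Schmidt recurrence
  u_1 = v_1
  u_i = v_i − Σ_{j<i} ((v_i · u_j) / (u_j · u_j)) · u_j.

Step by step this gives:
  u_1 = (-1, -1, 2, -2)
  u_2 = (23/10, -7/10, 7/5, 3/5)

Orthogonality check:
  u_2 · u_1 = 0 (should be 0)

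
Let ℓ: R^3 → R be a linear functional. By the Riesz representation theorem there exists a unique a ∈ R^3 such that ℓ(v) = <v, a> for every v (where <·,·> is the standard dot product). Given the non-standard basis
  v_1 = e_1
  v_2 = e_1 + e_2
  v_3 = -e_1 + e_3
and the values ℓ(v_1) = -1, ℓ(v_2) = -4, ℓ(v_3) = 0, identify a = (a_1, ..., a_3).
a = (-1, -3, -1)

Write a = (a_1, ..., a_3) in the standard basis. For each basis vector v_i, ℓ(v_i) = <v_i, a> is a linear equation in the a_j's. Collect the n equations into a matrix system V a = ℓ, where row i of V is v_i (expressed in the standard basis). Since V is invertible (lower-triangular with 1s on the diagonal, up to permutation), solve by back-substitution:
  V =
[[1, 0, 0],
 [1, 1, 0],
 [-1, 0, 1]]
  V a = (-1, -4, 0)
Solving gives a = (-1, -3, -1).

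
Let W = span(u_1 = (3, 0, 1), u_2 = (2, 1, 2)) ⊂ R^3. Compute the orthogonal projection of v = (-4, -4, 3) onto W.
proj_W(v) = (-75/26, 6/13, -9/26)

Set up U = [u_1 | ... | u_2] ∈ R^(3×2). The projector onto W = col(U) is P = U (U^T U)^(-1) U^T.
Compute U^T U =
  [10, 8]
  [8, 9],
and U^T v = (-9, -6).
Solve U^T U · c = U^T v for the coefficients: c = (-33/26, 6/13). The projection is proj_W(v) = U c.
Check: (v - proj_W(v)) · u_1 = 0  (should be 0).
Check: (v - proj_W(v)) · u_2 = 0  (should be 0).
Result: proj_W(v) = (-75/26, 6/13, -9/26).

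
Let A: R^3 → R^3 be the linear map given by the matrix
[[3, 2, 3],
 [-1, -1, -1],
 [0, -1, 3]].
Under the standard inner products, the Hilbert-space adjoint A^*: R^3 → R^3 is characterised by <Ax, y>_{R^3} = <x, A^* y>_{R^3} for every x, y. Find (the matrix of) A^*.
A^* = A^T =
[[3, -1, 0],
 [2, -1, -1],
 [3, -1, 3]]

For real matrices with standard dot products, the defining identity <Ax, y> = <x, A^* y> gives (Ax)^T y = x^T (A^*) y, i.e. x^T A^T y = x^T (A^*) y. Since this holds for all x, y, we must have A^* = A^T. Therefore
A^* =
[[3, -1, 0],
 [2, -1, -1],
 [3, -1, 3]].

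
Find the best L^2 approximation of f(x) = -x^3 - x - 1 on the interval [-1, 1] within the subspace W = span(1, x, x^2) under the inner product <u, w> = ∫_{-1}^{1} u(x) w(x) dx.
g(x) = -8*x/5 - 1

The best approximation g ∈ W is the orthogonal projection of f onto W. Writing g = a_0 + a_1 x + a_2 x^2, the coefficients solve the normal equations G · a = b where
  G_{ij} = <φ_i, φ_j> and b_i = <f, φ_i>, with φ_0 = 1, φ_1 = x, φ_2 = x^2.
G =
  [2, 0, 2/3]
  [0, 2/3, 0]
  [2/3, 0, 2/5],
b = (-2, -16/15, -2/3).
Solving gives a_0 = -1, a_1 = -8/5, a_2 = 0, so
  g(x) = -8*x/5 - 1.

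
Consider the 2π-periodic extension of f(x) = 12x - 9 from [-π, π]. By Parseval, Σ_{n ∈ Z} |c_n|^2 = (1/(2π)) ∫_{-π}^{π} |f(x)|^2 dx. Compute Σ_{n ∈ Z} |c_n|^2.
Σ |c_n|^2 = 48π^2 + 81

Expand and integrate term by term over [-π, π]:
  ∫ (12x)^2 dx = 144·(2π^3/3); ∫ 2·12·(-9)·x dx = 0 (odd integrand); ∫ (-9)^2 dx = 81·2π.
So (1/(2π)) ∫_{-π}^{π} (12x - 9)^2 dx = 144π^2/3 + 81 = 48π^2 + 81.
Parseval ⇒ Σ |c_n|^2 = 48π^2 + 81.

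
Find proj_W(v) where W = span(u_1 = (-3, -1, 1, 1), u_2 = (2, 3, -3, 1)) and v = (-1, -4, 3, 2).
proj_W(v) = (-75/31, -81/31, 81/31, -15/31)

Set up U = [u_1 | ... | u_2] ∈ R^(4×2). The projector onto W = col(U) is P = U (U^T U)^(-1) U^T.
Compute U^T U =
  [12, -11]
  [-11, 23],
and U^T v = (12, -21).
Solve U^T U · c = U^T v for the coefficients: c = (9/31, -24/31). The projection is proj_W(v) = U c.
Check: (v - proj_W(v)) · u_1 = 0  (should be 0).
Check: (v - proj_W(v)) · u_2 = 0  (should be 0).
Result: proj_W(v) = (-75/31, -81/31, 81/31, -15/31).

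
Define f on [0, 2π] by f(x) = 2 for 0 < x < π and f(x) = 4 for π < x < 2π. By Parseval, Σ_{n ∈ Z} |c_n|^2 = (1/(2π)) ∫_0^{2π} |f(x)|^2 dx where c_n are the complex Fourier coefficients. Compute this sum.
Σ |c_n|^2 = 10

Parseval equates the L^2 energy of f (normalised by 1/(2π)) with the ℓ^2 sum of its Fourier coefficients: (1/(2π)) ∫_0^{2π} |f|^2 = Σ |c_n|^2.
Compute the left side: (1/(2π)) [∫_0^π 2^2 dx + ∫_π^{2π} 4^2 dx] = (1/(2π)) · (4π + 16π) = (4 + 16)/2 = 10.
So Σ_{n ∈ Z} |c_n|^2 = 10.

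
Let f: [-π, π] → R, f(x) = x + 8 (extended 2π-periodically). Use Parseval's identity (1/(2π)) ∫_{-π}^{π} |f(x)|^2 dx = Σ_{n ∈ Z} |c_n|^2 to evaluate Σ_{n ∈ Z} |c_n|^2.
Σ |c_n|^2 = π^2/3 + 64

Expand and integrate term by term over [-π, π]:
  ∫ (x)^2 dx = 1·(2π^3/3); ∫ 2·1·(8)·x dx = 0 (odd integrand); ∫ 8^2 dx = 64·2π.
So (1/(2π)) ∫_{-π}^{π} (x + 8)^2 dx = 1π^2/3 + 64 = π^2/3 + 64.
Parseval ⇒ Σ |c_n|^2 = π^2/3 + 64.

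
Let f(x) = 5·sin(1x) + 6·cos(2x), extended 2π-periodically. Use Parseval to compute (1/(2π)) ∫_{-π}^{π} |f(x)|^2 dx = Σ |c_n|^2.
Σ |c_n|^2 = 61/2

Expand |f|^2 and use orthogonality of {sin(nx), cos(mx)} on [-π, π]:
  ∫_{-π}^{π} sin(nx)^2 dx = π, ∫ cos(mx)^2 dx = π, and cross terms integrate to 0.
So ∫_{-π}^{π} f(x)^2 dx = 5^2 · π + 6^2 · π = (25 + 36)π.
Divide by 2π: (25 + 36)/2 = 61/2.
By Parseval, this equals Σ |c_n|^2.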